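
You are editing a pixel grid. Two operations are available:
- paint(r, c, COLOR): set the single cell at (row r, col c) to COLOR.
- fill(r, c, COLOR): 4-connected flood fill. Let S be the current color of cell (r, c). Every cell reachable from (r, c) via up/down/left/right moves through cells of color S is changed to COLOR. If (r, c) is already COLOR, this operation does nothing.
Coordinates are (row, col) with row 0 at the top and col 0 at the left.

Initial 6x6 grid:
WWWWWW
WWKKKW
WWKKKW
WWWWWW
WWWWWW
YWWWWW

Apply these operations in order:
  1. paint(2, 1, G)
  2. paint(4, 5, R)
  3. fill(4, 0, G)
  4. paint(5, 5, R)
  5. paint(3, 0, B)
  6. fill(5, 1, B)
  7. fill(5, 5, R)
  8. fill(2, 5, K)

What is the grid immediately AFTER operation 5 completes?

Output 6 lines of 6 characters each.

Answer: GGGGGG
GGKKKG
GGKKKG
BGGGGG
GGGGGR
YGGGGR

Derivation:
After op 1 paint(2,1,G):
WWWWWW
WWKKKW
WGKKKW
WWWWWW
WWWWWW
YWWWWW
After op 2 paint(4,5,R):
WWWWWW
WWKKKW
WGKKKW
WWWWWW
WWWWWR
YWWWWW
After op 3 fill(4,0,G) [27 cells changed]:
GGGGGG
GGKKKG
GGKKKG
GGGGGG
GGGGGR
YGGGGG
After op 4 paint(5,5,R):
GGGGGG
GGKKKG
GGKKKG
GGGGGG
GGGGGR
YGGGGR
After op 5 paint(3,0,B):
GGGGGG
GGKKKG
GGKKKG
BGGGGG
GGGGGR
YGGGGR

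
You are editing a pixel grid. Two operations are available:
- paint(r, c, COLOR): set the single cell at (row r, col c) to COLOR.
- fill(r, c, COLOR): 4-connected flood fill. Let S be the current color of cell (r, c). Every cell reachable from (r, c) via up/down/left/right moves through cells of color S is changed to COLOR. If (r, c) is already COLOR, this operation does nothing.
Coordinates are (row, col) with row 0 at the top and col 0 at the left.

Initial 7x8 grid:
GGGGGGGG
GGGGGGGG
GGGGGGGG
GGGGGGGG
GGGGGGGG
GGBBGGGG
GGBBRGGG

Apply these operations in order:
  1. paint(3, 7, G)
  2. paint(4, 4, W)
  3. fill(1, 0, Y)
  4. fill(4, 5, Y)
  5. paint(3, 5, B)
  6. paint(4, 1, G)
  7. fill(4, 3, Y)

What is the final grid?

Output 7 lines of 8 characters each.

After op 1 paint(3,7,G):
GGGGGGGG
GGGGGGGG
GGGGGGGG
GGGGGGGG
GGGGGGGG
GGBBGGGG
GGBBRGGG
After op 2 paint(4,4,W):
GGGGGGGG
GGGGGGGG
GGGGGGGG
GGGGGGGG
GGGGWGGG
GGBBGGGG
GGBBRGGG
After op 3 fill(1,0,Y) [50 cells changed]:
YYYYYYYY
YYYYYYYY
YYYYYYYY
YYYYYYYY
YYYYWYYY
YYBBYYYY
YYBBRYYY
After op 4 fill(4,5,Y) [0 cells changed]:
YYYYYYYY
YYYYYYYY
YYYYYYYY
YYYYYYYY
YYYYWYYY
YYBBYYYY
YYBBRYYY
After op 5 paint(3,5,B):
YYYYYYYY
YYYYYYYY
YYYYYYYY
YYYYYBYY
YYYYWYYY
YYBBYYYY
YYBBRYYY
After op 6 paint(4,1,G):
YYYYYYYY
YYYYYYYY
YYYYYYYY
YYYYYBYY
YGYYWYYY
YYBBYYYY
YYBBRYYY
After op 7 fill(4,3,Y) [0 cells changed]:
YYYYYYYY
YYYYYYYY
YYYYYYYY
YYYYYBYY
YGYYWYYY
YYBBYYYY
YYBBRYYY

Answer: YYYYYYYY
YYYYYYYY
YYYYYYYY
YYYYYBYY
YGYYWYYY
YYBBYYYY
YYBBRYYY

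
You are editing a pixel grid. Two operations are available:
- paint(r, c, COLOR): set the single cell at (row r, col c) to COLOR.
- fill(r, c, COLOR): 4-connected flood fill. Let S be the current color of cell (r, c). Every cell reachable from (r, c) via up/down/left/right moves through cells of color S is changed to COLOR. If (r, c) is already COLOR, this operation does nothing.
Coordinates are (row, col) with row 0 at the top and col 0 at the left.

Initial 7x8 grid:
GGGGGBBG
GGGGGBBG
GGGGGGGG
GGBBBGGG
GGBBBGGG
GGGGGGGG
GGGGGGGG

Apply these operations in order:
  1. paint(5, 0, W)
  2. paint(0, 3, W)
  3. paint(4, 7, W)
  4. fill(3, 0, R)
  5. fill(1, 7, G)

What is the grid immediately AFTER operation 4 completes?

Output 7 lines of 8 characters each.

Answer: RRRWRBBR
RRRRRBBR
RRRRRRRR
RRBBBRRR
RRBBBRRW
WRRRRRRR
RRRRRRRR

Derivation:
After op 1 paint(5,0,W):
GGGGGBBG
GGGGGBBG
GGGGGGGG
GGBBBGGG
GGBBBGGG
WGGGGGGG
GGGGGGGG
After op 2 paint(0,3,W):
GGGWGBBG
GGGGGBBG
GGGGGGGG
GGBBBGGG
GGBBBGGG
WGGGGGGG
GGGGGGGG
After op 3 paint(4,7,W):
GGGWGBBG
GGGGGBBG
GGGGGGGG
GGBBBGGG
GGBBBGGW
WGGGGGGG
GGGGGGGG
After op 4 fill(3,0,R) [43 cells changed]:
RRRWRBBR
RRRRRBBR
RRRRRRRR
RRBBBRRR
RRBBBRRW
WRRRRRRR
RRRRRRRR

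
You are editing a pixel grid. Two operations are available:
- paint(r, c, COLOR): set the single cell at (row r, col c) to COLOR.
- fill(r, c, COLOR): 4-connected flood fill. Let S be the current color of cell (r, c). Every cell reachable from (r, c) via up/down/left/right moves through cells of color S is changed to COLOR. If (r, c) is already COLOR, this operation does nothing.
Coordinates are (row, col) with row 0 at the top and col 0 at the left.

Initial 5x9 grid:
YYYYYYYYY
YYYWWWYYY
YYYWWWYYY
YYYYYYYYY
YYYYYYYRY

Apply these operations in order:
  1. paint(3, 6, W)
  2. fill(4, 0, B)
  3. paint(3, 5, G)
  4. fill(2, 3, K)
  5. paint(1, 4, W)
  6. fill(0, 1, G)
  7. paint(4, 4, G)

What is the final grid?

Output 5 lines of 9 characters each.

Answer: GGGGGGGGG
GGGKWKGGG
GGGKKKGGG
GGGGGGWGG
GGGGGGGRG

Derivation:
After op 1 paint(3,6,W):
YYYYYYYYY
YYYWWWYYY
YYYWWWYYY
YYYYYYWYY
YYYYYYYRY
After op 2 fill(4,0,B) [37 cells changed]:
BBBBBBBBB
BBBWWWBBB
BBBWWWBBB
BBBBBBWBB
BBBBBBBRB
After op 3 paint(3,5,G):
BBBBBBBBB
BBBWWWBBB
BBBWWWBBB
BBBBBGWBB
BBBBBBBRB
After op 4 fill(2,3,K) [6 cells changed]:
BBBBBBBBB
BBBKKKBBB
BBBKKKBBB
BBBBBGWBB
BBBBBBBRB
After op 5 paint(1,4,W):
BBBBBBBBB
BBBKWKBBB
BBBKKKBBB
BBBBBGWBB
BBBBBBBRB
After op 6 fill(0,1,G) [36 cells changed]:
GGGGGGGGG
GGGKWKGGG
GGGKKKGGG
GGGGGGWGG
GGGGGGGRG
After op 7 paint(4,4,G):
GGGGGGGGG
GGGKWKGGG
GGGKKKGGG
GGGGGGWGG
GGGGGGGRG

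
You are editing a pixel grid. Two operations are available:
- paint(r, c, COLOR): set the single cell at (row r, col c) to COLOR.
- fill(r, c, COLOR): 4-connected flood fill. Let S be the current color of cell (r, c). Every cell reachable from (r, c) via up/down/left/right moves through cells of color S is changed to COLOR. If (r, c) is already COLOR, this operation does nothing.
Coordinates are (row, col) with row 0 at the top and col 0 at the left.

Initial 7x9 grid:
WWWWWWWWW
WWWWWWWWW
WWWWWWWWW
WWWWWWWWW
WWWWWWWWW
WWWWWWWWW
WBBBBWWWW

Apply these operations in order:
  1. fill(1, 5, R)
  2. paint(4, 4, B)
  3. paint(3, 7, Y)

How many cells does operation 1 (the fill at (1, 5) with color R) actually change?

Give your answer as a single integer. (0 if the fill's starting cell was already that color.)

Answer: 59

Derivation:
After op 1 fill(1,5,R) [59 cells changed]:
RRRRRRRRR
RRRRRRRRR
RRRRRRRRR
RRRRRRRRR
RRRRRRRRR
RRRRRRRRR
RBBBBRRRR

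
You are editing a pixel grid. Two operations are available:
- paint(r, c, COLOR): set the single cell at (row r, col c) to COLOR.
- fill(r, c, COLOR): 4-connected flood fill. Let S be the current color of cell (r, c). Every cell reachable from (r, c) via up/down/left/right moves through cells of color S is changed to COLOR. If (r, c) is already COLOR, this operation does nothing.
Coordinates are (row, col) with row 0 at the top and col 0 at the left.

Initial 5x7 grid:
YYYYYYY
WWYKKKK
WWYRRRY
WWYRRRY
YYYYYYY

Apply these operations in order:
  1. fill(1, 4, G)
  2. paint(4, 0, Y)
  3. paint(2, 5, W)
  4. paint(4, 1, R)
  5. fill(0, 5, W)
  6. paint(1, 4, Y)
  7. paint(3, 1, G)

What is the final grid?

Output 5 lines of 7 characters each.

After op 1 fill(1,4,G) [4 cells changed]:
YYYYYYY
WWYGGGG
WWYRRRY
WWYRRRY
YYYYYYY
After op 2 paint(4,0,Y):
YYYYYYY
WWYGGGG
WWYRRRY
WWYRRRY
YYYYYYY
After op 3 paint(2,5,W):
YYYYYYY
WWYGGGG
WWYRRWY
WWYRRRY
YYYYYYY
After op 4 paint(4,1,R):
YYYYYYY
WWYGGGG
WWYRRWY
WWYRRRY
YRYYYYY
After op 5 fill(0,5,W) [17 cells changed]:
WWWWWWW
WWWGGGG
WWWRRWW
WWWRRRW
YRWWWWW
After op 6 paint(1,4,Y):
WWWWWWW
WWWGYGG
WWWRRWW
WWWRRRW
YRWWWWW
After op 7 paint(3,1,G):
WWWWWWW
WWWGYGG
WWWRRWW
WGWRRRW
YRWWWWW

Answer: WWWWWWW
WWWGYGG
WWWRRWW
WGWRRRW
YRWWWWW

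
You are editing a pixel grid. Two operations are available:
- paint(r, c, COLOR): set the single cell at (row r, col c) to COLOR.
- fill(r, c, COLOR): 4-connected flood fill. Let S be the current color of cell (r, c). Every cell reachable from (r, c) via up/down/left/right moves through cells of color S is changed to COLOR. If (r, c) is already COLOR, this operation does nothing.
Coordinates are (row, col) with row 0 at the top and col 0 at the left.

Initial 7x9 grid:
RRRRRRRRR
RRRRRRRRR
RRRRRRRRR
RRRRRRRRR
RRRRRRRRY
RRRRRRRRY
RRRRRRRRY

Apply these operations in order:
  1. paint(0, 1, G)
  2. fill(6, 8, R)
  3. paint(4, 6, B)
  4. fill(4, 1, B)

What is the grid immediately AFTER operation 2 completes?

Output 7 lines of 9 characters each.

After op 1 paint(0,1,G):
RGRRRRRRR
RRRRRRRRR
RRRRRRRRR
RRRRRRRRR
RRRRRRRRY
RRRRRRRRY
RRRRRRRRY
After op 2 fill(6,8,R) [3 cells changed]:
RGRRRRRRR
RRRRRRRRR
RRRRRRRRR
RRRRRRRRR
RRRRRRRRR
RRRRRRRRR
RRRRRRRRR

Answer: RGRRRRRRR
RRRRRRRRR
RRRRRRRRR
RRRRRRRRR
RRRRRRRRR
RRRRRRRRR
RRRRRRRRR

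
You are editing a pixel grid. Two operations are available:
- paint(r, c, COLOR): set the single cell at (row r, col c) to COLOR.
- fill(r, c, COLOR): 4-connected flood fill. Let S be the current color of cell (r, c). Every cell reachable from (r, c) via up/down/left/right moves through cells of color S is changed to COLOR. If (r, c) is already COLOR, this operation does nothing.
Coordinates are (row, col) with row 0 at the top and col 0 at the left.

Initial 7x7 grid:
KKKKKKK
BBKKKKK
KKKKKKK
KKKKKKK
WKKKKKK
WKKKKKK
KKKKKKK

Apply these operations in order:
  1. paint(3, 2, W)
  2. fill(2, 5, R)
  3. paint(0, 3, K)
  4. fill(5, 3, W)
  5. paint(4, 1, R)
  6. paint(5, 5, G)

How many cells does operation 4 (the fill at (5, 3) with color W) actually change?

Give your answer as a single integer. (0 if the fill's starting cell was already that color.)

After op 1 paint(3,2,W):
KKKKKKK
BBKKKKK
KKKKKKK
KKWKKKK
WKKKKKK
WKKKKKK
KKKKKKK
After op 2 fill(2,5,R) [44 cells changed]:
RRRRRRR
BBRRRRR
RRRRRRR
RRWRRRR
WRRRRRR
WRRRRRR
RRRRRRR
After op 3 paint(0,3,K):
RRRKRRR
BBRRRRR
RRRRRRR
RRWRRRR
WRRRRRR
WRRRRRR
RRRRRRR
After op 4 fill(5,3,W) [43 cells changed]:
WWWKWWW
BBWWWWW
WWWWWWW
WWWWWWW
WWWWWWW
WWWWWWW
WWWWWWW

Answer: 43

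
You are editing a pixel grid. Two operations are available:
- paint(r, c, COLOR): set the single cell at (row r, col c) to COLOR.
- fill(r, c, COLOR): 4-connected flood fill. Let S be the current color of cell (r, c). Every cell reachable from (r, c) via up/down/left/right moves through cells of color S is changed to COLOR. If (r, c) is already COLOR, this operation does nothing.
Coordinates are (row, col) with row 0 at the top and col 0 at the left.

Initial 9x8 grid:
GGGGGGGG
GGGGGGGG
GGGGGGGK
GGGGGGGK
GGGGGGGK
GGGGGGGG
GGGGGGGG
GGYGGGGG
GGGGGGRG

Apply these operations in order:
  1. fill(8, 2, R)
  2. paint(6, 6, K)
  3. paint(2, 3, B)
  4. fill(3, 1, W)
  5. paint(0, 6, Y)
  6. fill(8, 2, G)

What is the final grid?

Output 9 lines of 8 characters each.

Answer: GGGGGGYG
GGGGGGGG
GGGBGGGK
GGGGGGGK
GGGGGGGK
GGGGGGGG
GGGGGGKG
GGYGGGGG
GGGGGGGG

Derivation:
After op 1 fill(8,2,R) [67 cells changed]:
RRRRRRRR
RRRRRRRR
RRRRRRRK
RRRRRRRK
RRRRRRRK
RRRRRRRR
RRRRRRRR
RRYRRRRR
RRRRRRRR
After op 2 paint(6,6,K):
RRRRRRRR
RRRRRRRR
RRRRRRRK
RRRRRRRK
RRRRRRRK
RRRRRRRR
RRRRRRKR
RRYRRRRR
RRRRRRRR
After op 3 paint(2,3,B):
RRRRRRRR
RRRRRRRR
RRRBRRRK
RRRRRRRK
RRRRRRRK
RRRRRRRR
RRRRRRKR
RRYRRRRR
RRRRRRRR
After op 4 fill(3,1,W) [66 cells changed]:
WWWWWWWW
WWWWWWWW
WWWBWWWK
WWWWWWWK
WWWWWWWK
WWWWWWWW
WWWWWWKW
WWYWWWWW
WWWWWWWW
After op 5 paint(0,6,Y):
WWWWWWYW
WWWWWWWW
WWWBWWWK
WWWWWWWK
WWWWWWWK
WWWWWWWW
WWWWWWKW
WWYWWWWW
WWWWWWWW
After op 6 fill(8,2,G) [65 cells changed]:
GGGGGGYG
GGGGGGGG
GGGBGGGK
GGGGGGGK
GGGGGGGK
GGGGGGGG
GGGGGGKG
GGYGGGGG
GGGGGGGG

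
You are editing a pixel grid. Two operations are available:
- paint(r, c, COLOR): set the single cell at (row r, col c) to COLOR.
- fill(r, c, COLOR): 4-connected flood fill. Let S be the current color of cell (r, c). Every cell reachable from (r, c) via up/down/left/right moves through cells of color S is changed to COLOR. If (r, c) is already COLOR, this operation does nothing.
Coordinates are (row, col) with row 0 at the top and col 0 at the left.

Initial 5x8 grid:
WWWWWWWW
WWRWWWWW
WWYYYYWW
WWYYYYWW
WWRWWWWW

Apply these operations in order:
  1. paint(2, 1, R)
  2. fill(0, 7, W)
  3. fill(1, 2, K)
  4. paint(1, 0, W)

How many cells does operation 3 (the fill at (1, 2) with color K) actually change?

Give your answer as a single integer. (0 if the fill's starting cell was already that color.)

Answer: 1

Derivation:
After op 1 paint(2,1,R):
WWWWWWWW
WWRWWWWW
WRYYYYWW
WWYYYYWW
WWRWWWWW
After op 2 fill(0,7,W) [0 cells changed]:
WWWWWWWW
WWRWWWWW
WRYYYYWW
WWYYYYWW
WWRWWWWW
After op 3 fill(1,2,K) [1 cells changed]:
WWWWWWWW
WWKWWWWW
WRYYYYWW
WWYYYYWW
WWRWWWWW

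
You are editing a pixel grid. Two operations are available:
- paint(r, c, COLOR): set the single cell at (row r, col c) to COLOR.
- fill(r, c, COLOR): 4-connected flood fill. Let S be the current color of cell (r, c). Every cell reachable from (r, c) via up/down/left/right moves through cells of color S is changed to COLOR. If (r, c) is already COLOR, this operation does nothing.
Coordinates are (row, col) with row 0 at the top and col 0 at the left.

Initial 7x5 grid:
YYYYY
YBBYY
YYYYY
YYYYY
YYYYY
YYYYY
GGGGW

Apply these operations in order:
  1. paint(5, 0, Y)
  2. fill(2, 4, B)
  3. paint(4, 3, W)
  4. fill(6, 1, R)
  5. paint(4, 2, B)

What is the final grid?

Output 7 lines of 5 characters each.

Answer: BBBBB
BBBBB
BBBBB
BBBBB
BBBWB
BBBBB
RRRRW

Derivation:
After op 1 paint(5,0,Y):
YYYYY
YBBYY
YYYYY
YYYYY
YYYYY
YYYYY
GGGGW
After op 2 fill(2,4,B) [28 cells changed]:
BBBBB
BBBBB
BBBBB
BBBBB
BBBBB
BBBBB
GGGGW
After op 3 paint(4,3,W):
BBBBB
BBBBB
BBBBB
BBBBB
BBBWB
BBBBB
GGGGW
After op 4 fill(6,1,R) [4 cells changed]:
BBBBB
BBBBB
BBBBB
BBBBB
BBBWB
BBBBB
RRRRW
After op 5 paint(4,2,B):
BBBBB
BBBBB
BBBBB
BBBBB
BBBWB
BBBBB
RRRRW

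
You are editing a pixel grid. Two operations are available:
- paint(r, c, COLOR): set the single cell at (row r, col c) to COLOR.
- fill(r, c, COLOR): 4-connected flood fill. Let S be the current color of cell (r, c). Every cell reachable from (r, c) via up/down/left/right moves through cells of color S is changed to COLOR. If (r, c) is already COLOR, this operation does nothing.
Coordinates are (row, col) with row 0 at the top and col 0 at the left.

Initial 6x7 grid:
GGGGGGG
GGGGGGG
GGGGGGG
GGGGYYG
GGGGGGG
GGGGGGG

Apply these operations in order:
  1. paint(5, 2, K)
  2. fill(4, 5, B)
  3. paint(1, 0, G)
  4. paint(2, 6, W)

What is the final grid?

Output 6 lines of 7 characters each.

After op 1 paint(5,2,K):
GGGGGGG
GGGGGGG
GGGGGGG
GGGGYYG
GGGGGGG
GGKGGGG
After op 2 fill(4,5,B) [39 cells changed]:
BBBBBBB
BBBBBBB
BBBBBBB
BBBBYYB
BBBBBBB
BBKBBBB
After op 3 paint(1,0,G):
BBBBBBB
GBBBBBB
BBBBBBB
BBBBYYB
BBBBBBB
BBKBBBB
After op 4 paint(2,6,W):
BBBBBBB
GBBBBBB
BBBBBBW
BBBBYYB
BBBBBBB
BBKBBBB

Answer: BBBBBBB
GBBBBBB
BBBBBBW
BBBBYYB
BBBBBBB
BBKBBBB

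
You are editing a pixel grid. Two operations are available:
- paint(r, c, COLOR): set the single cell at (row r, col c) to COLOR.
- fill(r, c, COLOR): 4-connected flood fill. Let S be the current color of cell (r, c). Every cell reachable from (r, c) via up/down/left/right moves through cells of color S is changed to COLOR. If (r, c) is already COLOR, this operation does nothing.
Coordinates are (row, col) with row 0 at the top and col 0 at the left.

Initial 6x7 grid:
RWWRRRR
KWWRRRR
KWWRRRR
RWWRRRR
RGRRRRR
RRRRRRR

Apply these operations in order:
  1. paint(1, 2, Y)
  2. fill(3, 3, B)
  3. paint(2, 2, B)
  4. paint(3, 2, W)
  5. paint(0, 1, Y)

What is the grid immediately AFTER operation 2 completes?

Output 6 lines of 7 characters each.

Answer: RWWBBBB
KWYBBBB
KWWBBBB
BWWBBBB
BGBBBBB
BBBBBBB

Derivation:
After op 1 paint(1,2,Y):
RWWRRRR
KWYRRRR
KWWRRRR
RWWRRRR
RGRRRRR
RRRRRRR
After op 2 fill(3,3,B) [30 cells changed]:
RWWBBBB
KWYBBBB
KWWBBBB
BWWBBBB
BGBBBBB
BBBBBBB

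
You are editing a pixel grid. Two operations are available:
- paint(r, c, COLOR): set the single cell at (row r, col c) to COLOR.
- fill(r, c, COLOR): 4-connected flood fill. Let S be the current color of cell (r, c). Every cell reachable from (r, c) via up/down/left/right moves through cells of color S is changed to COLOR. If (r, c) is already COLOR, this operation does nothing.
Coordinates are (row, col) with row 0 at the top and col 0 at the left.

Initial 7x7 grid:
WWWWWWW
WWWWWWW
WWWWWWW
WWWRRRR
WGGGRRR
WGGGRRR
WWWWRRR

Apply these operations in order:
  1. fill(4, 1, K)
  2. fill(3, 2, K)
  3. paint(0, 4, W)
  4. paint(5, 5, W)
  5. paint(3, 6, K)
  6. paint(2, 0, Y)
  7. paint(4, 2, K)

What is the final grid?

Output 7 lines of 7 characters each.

After op 1 fill(4,1,K) [6 cells changed]:
WWWWWWW
WWWWWWW
WWWWWWW
WWWRRRR
WKKKRRR
WKKKRRR
WWWWRRR
After op 2 fill(3,2,K) [30 cells changed]:
KKKKKKK
KKKKKKK
KKKKKKK
KKKRRRR
KKKKRRR
KKKKRRR
KKKKRRR
After op 3 paint(0,4,W):
KKKKWKK
KKKKKKK
KKKKKKK
KKKRRRR
KKKKRRR
KKKKRRR
KKKKRRR
After op 4 paint(5,5,W):
KKKKWKK
KKKKKKK
KKKKKKK
KKKRRRR
KKKKRRR
KKKKRWR
KKKKRRR
After op 5 paint(3,6,K):
KKKKWKK
KKKKKKK
KKKKKKK
KKKRRRK
KKKKRRR
KKKKRWR
KKKKRRR
After op 6 paint(2,0,Y):
KKKKWKK
KKKKKKK
YKKKKKK
KKKRRRK
KKKKRRR
KKKKRWR
KKKKRRR
After op 7 paint(4,2,K):
KKKKWKK
KKKKKKK
YKKKKKK
KKKRRRK
KKKKRRR
KKKKRWR
KKKKRRR

Answer: KKKKWKK
KKKKKKK
YKKKKKK
KKKRRRK
KKKKRRR
KKKKRWR
KKKKRRR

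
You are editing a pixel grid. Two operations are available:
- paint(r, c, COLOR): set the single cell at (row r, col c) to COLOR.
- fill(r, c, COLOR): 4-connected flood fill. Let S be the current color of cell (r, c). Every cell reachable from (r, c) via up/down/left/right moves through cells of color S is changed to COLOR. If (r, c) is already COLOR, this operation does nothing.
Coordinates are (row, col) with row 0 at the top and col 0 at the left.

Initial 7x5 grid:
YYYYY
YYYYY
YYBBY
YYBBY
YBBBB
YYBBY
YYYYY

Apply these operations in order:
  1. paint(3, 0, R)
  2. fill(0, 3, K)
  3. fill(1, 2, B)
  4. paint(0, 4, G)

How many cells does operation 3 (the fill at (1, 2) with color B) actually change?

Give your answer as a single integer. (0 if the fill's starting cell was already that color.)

After op 1 paint(3,0,R):
YYYYY
YYYYY
YYBBY
RYBBY
YBBBB
YYBBY
YYYYY
After op 2 fill(0,3,K) [15 cells changed]:
KKKKK
KKKKK
KKBBK
RKBBK
YBBBB
YYBBY
YYYYY
After op 3 fill(1,2,B) [15 cells changed]:
BBBBB
BBBBB
BBBBB
RBBBB
YBBBB
YYBBY
YYYYY

Answer: 15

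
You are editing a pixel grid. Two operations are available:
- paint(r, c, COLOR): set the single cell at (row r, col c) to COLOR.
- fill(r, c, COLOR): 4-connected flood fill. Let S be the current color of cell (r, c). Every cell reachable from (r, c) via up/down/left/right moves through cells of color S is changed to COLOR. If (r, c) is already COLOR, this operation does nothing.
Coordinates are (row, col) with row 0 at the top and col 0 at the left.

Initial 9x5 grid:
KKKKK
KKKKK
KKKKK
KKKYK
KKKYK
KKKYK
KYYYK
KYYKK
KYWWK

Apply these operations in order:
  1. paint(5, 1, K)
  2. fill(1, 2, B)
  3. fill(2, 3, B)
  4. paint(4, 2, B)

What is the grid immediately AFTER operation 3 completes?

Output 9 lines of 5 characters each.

Answer: BBBBB
BBBBB
BBBBB
BBBYB
BBBYB
BBBYB
BYYYB
BYYBB
BYWWB

Derivation:
After op 1 paint(5,1,K):
KKKKK
KKKKK
KKKKK
KKKYK
KKKYK
KKKYK
KYYYK
KYYKK
KYWWK
After op 2 fill(1,2,B) [34 cells changed]:
BBBBB
BBBBB
BBBBB
BBBYB
BBBYB
BBBYB
BYYYB
BYYBB
BYWWB
After op 3 fill(2,3,B) [0 cells changed]:
BBBBB
BBBBB
BBBBB
BBBYB
BBBYB
BBBYB
BYYYB
BYYBB
BYWWB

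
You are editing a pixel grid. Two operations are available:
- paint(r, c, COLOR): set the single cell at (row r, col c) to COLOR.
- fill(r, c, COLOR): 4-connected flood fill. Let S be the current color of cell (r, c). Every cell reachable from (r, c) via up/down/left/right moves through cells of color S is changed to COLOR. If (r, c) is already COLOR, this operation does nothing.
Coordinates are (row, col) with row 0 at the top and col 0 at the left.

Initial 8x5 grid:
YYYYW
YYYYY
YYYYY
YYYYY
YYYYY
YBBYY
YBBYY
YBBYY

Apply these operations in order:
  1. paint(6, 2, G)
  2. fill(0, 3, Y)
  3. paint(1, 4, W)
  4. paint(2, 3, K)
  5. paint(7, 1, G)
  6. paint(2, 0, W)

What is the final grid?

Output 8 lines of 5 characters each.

After op 1 paint(6,2,G):
YYYYW
YYYYY
YYYYY
YYYYY
YYYYY
YBBYY
YBGYY
YBBYY
After op 2 fill(0,3,Y) [0 cells changed]:
YYYYW
YYYYY
YYYYY
YYYYY
YYYYY
YBBYY
YBGYY
YBBYY
After op 3 paint(1,4,W):
YYYYW
YYYYW
YYYYY
YYYYY
YYYYY
YBBYY
YBGYY
YBBYY
After op 4 paint(2,3,K):
YYYYW
YYYYW
YYYKY
YYYYY
YYYYY
YBBYY
YBGYY
YBBYY
After op 5 paint(7,1,G):
YYYYW
YYYYW
YYYKY
YYYYY
YYYYY
YBBYY
YBGYY
YGBYY
After op 6 paint(2,0,W):
YYYYW
YYYYW
WYYKY
YYYYY
YYYYY
YBBYY
YBGYY
YGBYY

Answer: YYYYW
YYYYW
WYYKY
YYYYY
YYYYY
YBBYY
YBGYY
YGBYY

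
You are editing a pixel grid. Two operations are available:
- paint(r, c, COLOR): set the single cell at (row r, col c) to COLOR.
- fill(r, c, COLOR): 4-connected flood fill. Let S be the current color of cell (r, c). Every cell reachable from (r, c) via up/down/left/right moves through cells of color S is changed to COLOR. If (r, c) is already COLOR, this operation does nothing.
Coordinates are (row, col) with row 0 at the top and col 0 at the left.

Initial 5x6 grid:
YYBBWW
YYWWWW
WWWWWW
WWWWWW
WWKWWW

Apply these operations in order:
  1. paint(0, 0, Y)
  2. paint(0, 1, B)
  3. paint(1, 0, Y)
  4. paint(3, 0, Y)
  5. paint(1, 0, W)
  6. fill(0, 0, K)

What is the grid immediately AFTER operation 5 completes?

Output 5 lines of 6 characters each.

After op 1 paint(0,0,Y):
YYBBWW
YYWWWW
WWWWWW
WWWWWW
WWKWWW
After op 2 paint(0,1,B):
YBBBWW
YYWWWW
WWWWWW
WWWWWW
WWKWWW
After op 3 paint(1,0,Y):
YBBBWW
YYWWWW
WWWWWW
WWWWWW
WWKWWW
After op 4 paint(3,0,Y):
YBBBWW
YYWWWW
WWWWWW
YWWWWW
WWKWWW
After op 5 paint(1,0,W):
YBBBWW
WYWWWW
WWWWWW
YWWWWW
WWKWWW

Answer: YBBBWW
WYWWWW
WWWWWW
YWWWWW
WWKWWW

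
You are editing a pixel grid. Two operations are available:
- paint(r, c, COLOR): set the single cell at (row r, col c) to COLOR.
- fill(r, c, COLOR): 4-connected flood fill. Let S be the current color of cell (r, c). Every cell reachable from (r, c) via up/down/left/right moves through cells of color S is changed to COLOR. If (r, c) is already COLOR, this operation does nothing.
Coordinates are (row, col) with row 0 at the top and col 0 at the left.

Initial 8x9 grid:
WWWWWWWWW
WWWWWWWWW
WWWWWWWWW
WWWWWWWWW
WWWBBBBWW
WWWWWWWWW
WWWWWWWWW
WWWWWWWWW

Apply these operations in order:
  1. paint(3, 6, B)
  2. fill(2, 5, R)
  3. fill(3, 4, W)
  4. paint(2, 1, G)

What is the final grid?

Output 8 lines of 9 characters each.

Answer: WWWWWWWWW
WWWWWWWWW
WGWWWWWWW
WWWWWWBWW
WWWBBBBWW
WWWWWWWWW
WWWWWWWWW
WWWWWWWWW

Derivation:
After op 1 paint(3,6,B):
WWWWWWWWW
WWWWWWWWW
WWWWWWWWW
WWWWWWBWW
WWWBBBBWW
WWWWWWWWW
WWWWWWWWW
WWWWWWWWW
After op 2 fill(2,5,R) [67 cells changed]:
RRRRRRRRR
RRRRRRRRR
RRRRRRRRR
RRRRRRBRR
RRRBBBBRR
RRRRRRRRR
RRRRRRRRR
RRRRRRRRR
After op 3 fill(3,4,W) [67 cells changed]:
WWWWWWWWW
WWWWWWWWW
WWWWWWWWW
WWWWWWBWW
WWWBBBBWW
WWWWWWWWW
WWWWWWWWW
WWWWWWWWW
After op 4 paint(2,1,G):
WWWWWWWWW
WWWWWWWWW
WGWWWWWWW
WWWWWWBWW
WWWBBBBWW
WWWWWWWWW
WWWWWWWWW
WWWWWWWWW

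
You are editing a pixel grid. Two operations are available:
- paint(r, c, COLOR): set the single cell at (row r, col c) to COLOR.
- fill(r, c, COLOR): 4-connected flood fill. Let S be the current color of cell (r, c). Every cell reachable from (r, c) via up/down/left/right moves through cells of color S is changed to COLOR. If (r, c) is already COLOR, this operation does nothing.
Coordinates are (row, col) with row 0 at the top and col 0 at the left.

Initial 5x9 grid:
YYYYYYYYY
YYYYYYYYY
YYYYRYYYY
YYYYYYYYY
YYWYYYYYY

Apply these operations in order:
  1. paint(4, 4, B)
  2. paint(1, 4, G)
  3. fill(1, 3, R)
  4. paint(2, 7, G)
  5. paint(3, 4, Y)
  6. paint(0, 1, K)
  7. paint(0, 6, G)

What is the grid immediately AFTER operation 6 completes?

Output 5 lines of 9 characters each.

Answer: RKRRRRRRR
RRRRGRRRR
RRRRRRRGR
RRRRYRRRR
RRWRBRRRR

Derivation:
After op 1 paint(4,4,B):
YYYYYYYYY
YYYYYYYYY
YYYYRYYYY
YYYYYYYYY
YYWYBYYYY
After op 2 paint(1,4,G):
YYYYYYYYY
YYYYGYYYY
YYYYRYYYY
YYYYYYYYY
YYWYBYYYY
After op 3 fill(1,3,R) [41 cells changed]:
RRRRRRRRR
RRRRGRRRR
RRRRRRRRR
RRRRRRRRR
RRWRBRRRR
After op 4 paint(2,7,G):
RRRRRRRRR
RRRRGRRRR
RRRRRRRGR
RRRRRRRRR
RRWRBRRRR
After op 5 paint(3,4,Y):
RRRRRRRRR
RRRRGRRRR
RRRRRRRGR
RRRRYRRRR
RRWRBRRRR
After op 6 paint(0,1,K):
RKRRRRRRR
RRRRGRRRR
RRRRRRRGR
RRRRYRRRR
RRWRBRRRR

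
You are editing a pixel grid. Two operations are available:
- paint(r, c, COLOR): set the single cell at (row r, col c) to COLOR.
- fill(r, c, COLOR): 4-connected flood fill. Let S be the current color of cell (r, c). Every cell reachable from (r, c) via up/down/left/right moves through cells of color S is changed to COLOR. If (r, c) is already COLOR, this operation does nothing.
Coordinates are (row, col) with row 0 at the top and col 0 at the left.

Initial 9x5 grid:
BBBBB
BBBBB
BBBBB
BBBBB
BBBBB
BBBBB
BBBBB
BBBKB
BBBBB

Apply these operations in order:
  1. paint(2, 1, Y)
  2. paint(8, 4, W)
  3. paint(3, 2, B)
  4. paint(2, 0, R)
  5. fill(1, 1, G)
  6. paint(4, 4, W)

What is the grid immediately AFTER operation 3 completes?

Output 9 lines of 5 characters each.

Answer: BBBBB
BBBBB
BYBBB
BBBBB
BBBBB
BBBBB
BBBBB
BBBKB
BBBBW

Derivation:
After op 1 paint(2,1,Y):
BBBBB
BBBBB
BYBBB
BBBBB
BBBBB
BBBBB
BBBBB
BBBKB
BBBBB
After op 2 paint(8,4,W):
BBBBB
BBBBB
BYBBB
BBBBB
BBBBB
BBBBB
BBBBB
BBBKB
BBBBW
After op 3 paint(3,2,B):
BBBBB
BBBBB
BYBBB
BBBBB
BBBBB
BBBBB
BBBBB
BBBKB
BBBBW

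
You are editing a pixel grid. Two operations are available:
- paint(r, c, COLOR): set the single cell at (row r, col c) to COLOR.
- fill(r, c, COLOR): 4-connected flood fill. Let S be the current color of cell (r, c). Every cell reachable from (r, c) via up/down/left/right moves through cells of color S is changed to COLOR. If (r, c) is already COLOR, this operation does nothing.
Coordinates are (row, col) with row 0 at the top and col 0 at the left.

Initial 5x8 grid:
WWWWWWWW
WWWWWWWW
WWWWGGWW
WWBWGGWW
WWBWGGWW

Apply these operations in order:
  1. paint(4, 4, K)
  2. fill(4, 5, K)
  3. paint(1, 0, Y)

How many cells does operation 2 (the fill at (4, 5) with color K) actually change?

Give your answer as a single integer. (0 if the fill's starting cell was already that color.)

After op 1 paint(4,4,K):
WWWWWWWW
WWWWWWWW
WWWWGGWW
WWBWGGWW
WWBWKGWW
After op 2 fill(4,5,K) [5 cells changed]:
WWWWWWWW
WWWWWWWW
WWWWKKWW
WWBWKKWW
WWBWKKWW

Answer: 5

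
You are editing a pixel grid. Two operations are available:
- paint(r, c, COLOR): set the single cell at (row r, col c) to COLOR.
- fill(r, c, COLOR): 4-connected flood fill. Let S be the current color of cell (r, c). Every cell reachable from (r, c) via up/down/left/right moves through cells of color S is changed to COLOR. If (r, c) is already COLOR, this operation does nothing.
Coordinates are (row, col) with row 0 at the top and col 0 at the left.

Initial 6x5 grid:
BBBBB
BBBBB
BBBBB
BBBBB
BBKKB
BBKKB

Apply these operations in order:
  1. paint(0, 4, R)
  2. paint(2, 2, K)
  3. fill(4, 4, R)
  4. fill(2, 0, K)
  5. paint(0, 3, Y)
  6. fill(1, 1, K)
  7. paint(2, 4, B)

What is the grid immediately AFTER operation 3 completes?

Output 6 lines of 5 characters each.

After op 1 paint(0,4,R):
BBBBR
BBBBB
BBBBB
BBBBB
BBKKB
BBKKB
After op 2 paint(2,2,K):
BBBBR
BBBBB
BBKBB
BBBBB
BBKKB
BBKKB
After op 3 fill(4,4,R) [24 cells changed]:
RRRRR
RRRRR
RRKRR
RRRRR
RRKKR
RRKKR

Answer: RRRRR
RRRRR
RRKRR
RRRRR
RRKKR
RRKKR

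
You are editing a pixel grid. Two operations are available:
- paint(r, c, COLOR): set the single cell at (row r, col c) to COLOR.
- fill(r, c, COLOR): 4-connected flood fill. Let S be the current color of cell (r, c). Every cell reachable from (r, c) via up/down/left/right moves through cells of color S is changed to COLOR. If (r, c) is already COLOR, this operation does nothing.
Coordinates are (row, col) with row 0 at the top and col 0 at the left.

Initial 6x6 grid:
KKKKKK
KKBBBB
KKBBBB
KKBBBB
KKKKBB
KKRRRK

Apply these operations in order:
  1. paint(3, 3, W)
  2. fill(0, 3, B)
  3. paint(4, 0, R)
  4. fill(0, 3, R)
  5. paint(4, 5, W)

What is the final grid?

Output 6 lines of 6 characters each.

Answer: RRRRRR
RRRRRR
RRRRRR
RRRWRR
RRRRRW
RRRRRK

Derivation:
After op 1 paint(3,3,W):
KKKKKK
KKBBBB
KKBBBB
KKBWBB
KKKKBB
KKRRRK
After op 2 fill(0,3,B) [18 cells changed]:
BBBBBB
BBBBBB
BBBBBB
BBBWBB
BBBBBB
BBRRRK
After op 3 paint(4,0,R):
BBBBBB
BBBBBB
BBBBBB
BBBWBB
RBBBBB
BBRRRK
After op 4 fill(0,3,R) [30 cells changed]:
RRRRRR
RRRRRR
RRRRRR
RRRWRR
RRRRRR
RRRRRK
After op 5 paint(4,5,W):
RRRRRR
RRRRRR
RRRRRR
RRRWRR
RRRRRW
RRRRRK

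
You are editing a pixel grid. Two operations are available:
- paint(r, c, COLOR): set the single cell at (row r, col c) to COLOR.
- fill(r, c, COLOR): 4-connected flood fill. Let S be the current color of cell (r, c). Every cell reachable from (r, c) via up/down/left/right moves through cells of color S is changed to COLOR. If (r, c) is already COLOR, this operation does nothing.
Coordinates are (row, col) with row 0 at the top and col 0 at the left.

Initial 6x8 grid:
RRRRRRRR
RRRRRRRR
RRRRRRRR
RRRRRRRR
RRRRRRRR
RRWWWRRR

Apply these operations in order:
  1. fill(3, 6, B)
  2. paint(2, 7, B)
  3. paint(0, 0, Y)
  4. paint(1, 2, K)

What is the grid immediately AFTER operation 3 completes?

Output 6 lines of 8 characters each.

Answer: YBBBBBBB
BBBBBBBB
BBBBBBBB
BBBBBBBB
BBBBBBBB
BBWWWBBB

Derivation:
After op 1 fill(3,6,B) [45 cells changed]:
BBBBBBBB
BBBBBBBB
BBBBBBBB
BBBBBBBB
BBBBBBBB
BBWWWBBB
After op 2 paint(2,7,B):
BBBBBBBB
BBBBBBBB
BBBBBBBB
BBBBBBBB
BBBBBBBB
BBWWWBBB
After op 3 paint(0,0,Y):
YBBBBBBB
BBBBBBBB
BBBBBBBB
BBBBBBBB
BBBBBBBB
BBWWWBBB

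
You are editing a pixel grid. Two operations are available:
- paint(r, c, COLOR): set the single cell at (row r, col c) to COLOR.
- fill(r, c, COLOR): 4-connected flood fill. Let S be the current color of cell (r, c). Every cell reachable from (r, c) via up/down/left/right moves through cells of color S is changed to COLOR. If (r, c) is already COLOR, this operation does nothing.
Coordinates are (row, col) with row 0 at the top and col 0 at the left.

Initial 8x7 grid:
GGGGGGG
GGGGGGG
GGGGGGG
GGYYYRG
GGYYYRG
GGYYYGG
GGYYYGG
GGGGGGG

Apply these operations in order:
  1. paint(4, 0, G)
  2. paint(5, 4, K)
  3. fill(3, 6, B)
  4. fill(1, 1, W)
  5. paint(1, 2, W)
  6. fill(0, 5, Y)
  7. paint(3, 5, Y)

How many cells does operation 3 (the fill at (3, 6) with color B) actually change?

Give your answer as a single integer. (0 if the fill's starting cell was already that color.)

After op 1 paint(4,0,G):
GGGGGGG
GGGGGGG
GGGGGGG
GGYYYRG
GGYYYRG
GGYYYGG
GGYYYGG
GGGGGGG
After op 2 paint(5,4,K):
GGGGGGG
GGGGGGG
GGGGGGG
GGYYYRG
GGYYYRG
GGYYKGG
GGYYYGG
GGGGGGG
After op 3 fill(3,6,B) [42 cells changed]:
BBBBBBB
BBBBBBB
BBBBBBB
BBYYYRB
BBYYYRB
BBYYKBB
BBYYYBB
BBBBBBB

Answer: 42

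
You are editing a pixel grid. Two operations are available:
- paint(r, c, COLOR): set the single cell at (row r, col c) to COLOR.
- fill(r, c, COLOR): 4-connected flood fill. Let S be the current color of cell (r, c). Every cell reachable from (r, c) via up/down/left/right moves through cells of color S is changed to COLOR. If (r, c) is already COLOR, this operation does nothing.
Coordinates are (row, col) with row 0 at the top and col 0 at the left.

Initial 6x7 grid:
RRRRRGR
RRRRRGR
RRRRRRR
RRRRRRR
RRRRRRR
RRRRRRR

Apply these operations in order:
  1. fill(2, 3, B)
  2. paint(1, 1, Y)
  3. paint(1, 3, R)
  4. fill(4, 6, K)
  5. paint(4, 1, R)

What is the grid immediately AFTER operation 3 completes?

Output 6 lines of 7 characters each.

Answer: BBBBBGB
BYBRBGB
BBBBBBB
BBBBBBB
BBBBBBB
BBBBBBB

Derivation:
After op 1 fill(2,3,B) [40 cells changed]:
BBBBBGB
BBBBBGB
BBBBBBB
BBBBBBB
BBBBBBB
BBBBBBB
After op 2 paint(1,1,Y):
BBBBBGB
BYBBBGB
BBBBBBB
BBBBBBB
BBBBBBB
BBBBBBB
After op 3 paint(1,3,R):
BBBBBGB
BYBRBGB
BBBBBBB
BBBBBBB
BBBBBBB
BBBBBBB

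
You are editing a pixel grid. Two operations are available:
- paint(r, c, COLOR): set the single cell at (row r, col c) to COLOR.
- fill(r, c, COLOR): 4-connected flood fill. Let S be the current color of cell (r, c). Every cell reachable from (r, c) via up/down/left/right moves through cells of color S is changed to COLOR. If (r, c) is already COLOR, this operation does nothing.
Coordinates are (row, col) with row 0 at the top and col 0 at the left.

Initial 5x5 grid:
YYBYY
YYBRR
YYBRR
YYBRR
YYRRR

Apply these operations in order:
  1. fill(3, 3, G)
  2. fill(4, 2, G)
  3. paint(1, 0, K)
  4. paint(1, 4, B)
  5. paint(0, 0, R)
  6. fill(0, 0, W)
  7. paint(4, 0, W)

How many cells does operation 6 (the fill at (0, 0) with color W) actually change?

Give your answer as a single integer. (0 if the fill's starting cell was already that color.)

After op 1 fill(3,3,G) [9 cells changed]:
YYBYY
YYBGG
YYBGG
YYBGG
YYGGG
After op 2 fill(4,2,G) [0 cells changed]:
YYBYY
YYBGG
YYBGG
YYBGG
YYGGG
After op 3 paint(1,0,K):
YYBYY
KYBGG
YYBGG
YYBGG
YYGGG
After op 4 paint(1,4,B):
YYBYY
KYBGB
YYBGG
YYBGG
YYGGG
After op 5 paint(0,0,R):
RYBYY
KYBGB
YYBGG
YYBGG
YYGGG
After op 6 fill(0,0,W) [1 cells changed]:
WYBYY
KYBGB
YYBGG
YYBGG
YYGGG

Answer: 1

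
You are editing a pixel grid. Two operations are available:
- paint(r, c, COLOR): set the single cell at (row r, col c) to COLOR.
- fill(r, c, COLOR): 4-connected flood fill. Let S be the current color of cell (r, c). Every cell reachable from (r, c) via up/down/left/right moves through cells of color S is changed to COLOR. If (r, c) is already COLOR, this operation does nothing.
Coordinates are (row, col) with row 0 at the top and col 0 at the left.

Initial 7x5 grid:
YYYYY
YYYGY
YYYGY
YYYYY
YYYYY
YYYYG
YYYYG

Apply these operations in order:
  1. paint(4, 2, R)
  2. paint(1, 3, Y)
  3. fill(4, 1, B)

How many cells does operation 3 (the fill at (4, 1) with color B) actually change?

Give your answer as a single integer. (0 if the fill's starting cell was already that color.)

Answer: 31

Derivation:
After op 1 paint(4,2,R):
YYYYY
YYYGY
YYYGY
YYYYY
YYRYY
YYYYG
YYYYG
After op 2 paint(1,3,Y):
YYYYY
YYYYY
YYYGY
YYYYY
YYRYY
YYYYG
YYYYG
After op 3 fill(4,1,B) [31 cells changed]:
BBBBB
BBBBB
BBBGB
BBBBB
BBRBB
BBBBG
BBBBG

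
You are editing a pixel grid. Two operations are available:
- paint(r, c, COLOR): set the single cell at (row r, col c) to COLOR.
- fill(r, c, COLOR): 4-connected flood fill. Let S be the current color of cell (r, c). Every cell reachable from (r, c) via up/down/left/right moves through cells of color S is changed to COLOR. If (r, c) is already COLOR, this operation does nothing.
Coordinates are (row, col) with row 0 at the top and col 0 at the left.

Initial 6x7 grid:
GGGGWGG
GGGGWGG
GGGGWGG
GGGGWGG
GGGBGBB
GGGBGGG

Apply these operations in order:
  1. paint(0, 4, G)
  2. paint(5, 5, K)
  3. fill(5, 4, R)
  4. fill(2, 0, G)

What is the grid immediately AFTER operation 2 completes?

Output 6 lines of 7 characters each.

After op 1 paint(0,4,G):
GGGGGGG
GGGGWGG
GGGGWGG
GGGGWGG
GGGBGBB
GGGBGGG
After op 2 paint(5,5,K):
GGGGGGG
GGGGWGG
GGGGWGG
GGGGWGG
GGGBGBB
GGGBGKG

Answer: GGGGGGG
GGGGWGG
GGGGWGG
GGGGWGG
GGGBGBB
GGGBGKG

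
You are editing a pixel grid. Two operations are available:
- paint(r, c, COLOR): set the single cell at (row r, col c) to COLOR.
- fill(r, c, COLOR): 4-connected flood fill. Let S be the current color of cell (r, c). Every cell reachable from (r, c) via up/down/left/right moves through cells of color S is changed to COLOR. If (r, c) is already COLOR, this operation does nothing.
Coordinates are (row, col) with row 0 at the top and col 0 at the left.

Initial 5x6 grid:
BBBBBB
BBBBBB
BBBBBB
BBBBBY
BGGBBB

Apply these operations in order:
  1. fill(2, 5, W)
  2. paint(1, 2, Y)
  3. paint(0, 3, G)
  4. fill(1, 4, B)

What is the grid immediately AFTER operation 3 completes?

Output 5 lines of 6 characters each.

After op 1 fill(2,5,W) [27 cells changed]:
WWWWWW
WWWWWW
WWWWWW
WWWWWY
WGGWWW
After op 2 paint(1,2,Y):
WWWWWW
WWYWWW
WWWWWW
WWWWWY
WGGWWW
After op 3 paint(0,3,G):
WWWGWW
WWYWWW
WWWWWW
WWWWWY
WGGWWW

Answer: WWWGWW
WWYWWW
WWWWWW
WWWWWY
WGGWWW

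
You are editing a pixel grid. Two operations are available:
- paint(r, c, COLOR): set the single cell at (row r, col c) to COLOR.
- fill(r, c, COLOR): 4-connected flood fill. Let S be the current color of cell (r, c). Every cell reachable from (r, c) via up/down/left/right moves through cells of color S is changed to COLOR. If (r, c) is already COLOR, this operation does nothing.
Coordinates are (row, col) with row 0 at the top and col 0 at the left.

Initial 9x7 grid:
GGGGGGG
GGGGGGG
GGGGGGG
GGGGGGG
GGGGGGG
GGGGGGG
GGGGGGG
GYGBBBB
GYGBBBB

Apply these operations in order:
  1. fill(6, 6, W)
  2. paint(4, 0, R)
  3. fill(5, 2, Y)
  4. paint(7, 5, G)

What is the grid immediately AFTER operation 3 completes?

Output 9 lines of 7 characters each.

Answer: YYYYYYY
YYYYYYY
YYYYYYY
YYYYYYY
RYYYYYY
YYYYYYY
YYYYYYY
YYYBBBB
YYYBBBB

Derivation:
After op 1 fill(6,6,W) [53 cells changed]:
WWWWWWW
WWWWWWW
WWWWWWW
WWWWWWW
WWWWWWW
WWWWWWW
WWWWWWW
WYWBBBB
WYWBBBB
After op 2 paint(4,0,R):
WWWWWWW
WWWWWWW
WWWWWWW
WWWWWWW
RWWWWWW
WWWWWWW
WWWWWWW
WYWBBBB
WYWBBBB
After op 3 fill(5,2,Y) [52 cells changed]:
YYYYYYY
YYYYYYY
YYYYYYY
YYYYYYY
RYYYYYY
YYYYYYY
YYYYYYY
YYYBBBB
YYYBBBB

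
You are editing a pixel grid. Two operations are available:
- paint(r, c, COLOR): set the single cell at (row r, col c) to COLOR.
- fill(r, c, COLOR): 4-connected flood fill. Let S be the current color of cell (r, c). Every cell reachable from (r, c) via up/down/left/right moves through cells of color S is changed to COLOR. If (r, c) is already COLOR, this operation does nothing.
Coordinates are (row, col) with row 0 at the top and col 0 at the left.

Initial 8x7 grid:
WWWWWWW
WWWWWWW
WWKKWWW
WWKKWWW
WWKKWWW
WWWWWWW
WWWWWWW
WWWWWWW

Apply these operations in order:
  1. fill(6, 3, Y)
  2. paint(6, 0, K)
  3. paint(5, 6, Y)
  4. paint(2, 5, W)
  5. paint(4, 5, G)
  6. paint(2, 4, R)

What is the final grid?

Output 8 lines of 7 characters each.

After op 1 fill(6,3,Y) [50 cells changed]:
YYYYYYY
YYYYYYY
YYKKYYY
YYKKYYY
YYKKYYY
YYYYYYY
YYYYYYY
YYYYYYY
After op 2 paint(6,0,K):
YYYYYYY
YYYYYYY
YYKKYYY
YYKKYYY
YYKKYYY
YYYYYYY
KYYYYYY
YYYYYYY
After op 3 paint(5,6,Y):
YYYYYYY
YYYYYYY
YYKKYYY
YYKKYYY
YYKKYYY
YYYYYYY
KYYYYYY
YYYYYYY
After op 4 paint(2,5,W):
YYYYYYY
YYYYYYY
YYKKYWY
YYKKYYY
YYKKYYY
YYYYYYY
KYYYYYY
YYYYYYY
After op 5 paint(4,5,G):
YYYYYYY
YYYYYYY
YYKKYWY
YYKKYYY
YYKKYGY
YYYYYYY
KYYYYYY
YYYYYYY
After op 6 paint(2,4,R):
YYYYYYY
YYYYYYY
YYKKRWY
YYKKYYY
YYKKYGY
YYYYYYY
KYYYYYY
YYYYYYY

Answer: YYYYYYY
YYYYYYY
YYKKRWY
YYKKYYY
YYKKYGY
YYYYYYY
KYYYYYY
YYYYYYY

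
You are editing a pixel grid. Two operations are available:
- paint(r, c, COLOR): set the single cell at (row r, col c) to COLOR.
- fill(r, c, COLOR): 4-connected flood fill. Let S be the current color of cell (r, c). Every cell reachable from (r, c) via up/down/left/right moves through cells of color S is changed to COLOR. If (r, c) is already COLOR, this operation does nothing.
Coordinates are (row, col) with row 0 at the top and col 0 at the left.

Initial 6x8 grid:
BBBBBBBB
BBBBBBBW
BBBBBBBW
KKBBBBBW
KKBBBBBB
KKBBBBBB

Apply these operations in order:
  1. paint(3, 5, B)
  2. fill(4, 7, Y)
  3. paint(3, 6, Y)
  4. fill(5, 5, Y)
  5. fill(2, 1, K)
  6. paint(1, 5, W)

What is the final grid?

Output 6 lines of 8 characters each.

Answer: KKKKKKKK
KKKKKWKW
KKKKKKKW
KKKKKKKW
KKKKKKKK
KKKKKKKK

Derivation:
After op 1 paint(3,5,B):
BBBBBBBB
BBBBBBBW
BBBBBBBW
KKBBBBBW
KKBBBBBB
KKBBBBBB
After op 2 fill(4,7,Y) [39 cells changed]:
YYYYYYYY
YYYYYYYW
YYYYYYYW
KKYYYYYW
KKYYYYYY
KKYYYYYY
After op 3 paint(3,6,Y):
YYYYYYYY
YYYYYYYW
YYYYYYYW
KKYYYYYW
KKYYYYYY
KKYYYYYY
After op 4 fill(5,5,Y) [0 cells changed]:
YYYYYYYY
YYYYYYYW
YYYYYYYW
KKYYYYYW
KKYYYYYY
KKYYYYYY
After op 5 fill(2,1,K) [39 cells changed]:
KKKKKKKK
KKKKKKKW
KKKKKKKW
KKKKKKKW
KKKKKKKK
KKKKKKKK
After op 6 paint(1,5,W):
KKKKKKKK
KKKKKWKW
KKKKKKKW
KKKKKKKW
KKKKKKKK
KKKKKKKK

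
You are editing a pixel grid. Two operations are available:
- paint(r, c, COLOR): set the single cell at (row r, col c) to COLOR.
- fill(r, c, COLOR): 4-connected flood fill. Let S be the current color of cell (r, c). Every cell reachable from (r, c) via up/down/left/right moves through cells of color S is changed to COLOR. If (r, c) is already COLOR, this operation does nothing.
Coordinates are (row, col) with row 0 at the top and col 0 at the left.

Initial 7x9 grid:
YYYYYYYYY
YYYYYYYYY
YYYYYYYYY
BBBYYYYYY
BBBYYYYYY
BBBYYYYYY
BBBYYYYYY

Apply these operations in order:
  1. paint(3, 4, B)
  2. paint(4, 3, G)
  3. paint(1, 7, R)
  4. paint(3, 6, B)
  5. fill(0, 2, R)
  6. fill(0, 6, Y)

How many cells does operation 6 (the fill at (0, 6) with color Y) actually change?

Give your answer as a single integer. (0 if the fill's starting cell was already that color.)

Answer: 48

Derivation:
After op 1 paint(3,4,B):
YYYYYYYYY
YYYYYYYYY
YYYYYYYYY
BBBYBYYYY
BBBYYYYYY
BBBYYYYYY
BBBYYYYYY
After op 2 paint(4,3,G):
YYYYYYYYY
YYYYYYYYY
YYYYYYYYY
BBBYBYYYY
BBBGYYYYY
BBBYYYYYY
BBBYYYYYY
After op 3 paint(1,7,R):
YYYYYYYYY
YYYYYYYRY
YYYYYYYYY
BBBYBYYYY
BBBGYYYYY
BBBYYYYYY
BBBYYYYYY
After op 4 paint(3,6,B):
YYYYYYYYY
YYYYYYYRY
YYYYYYYYY
BBBYBYBYY
BBBGYYYYY
BBBYYYYYY
BBBYYYYYY
After op 5 fill(0,2,R) [47 cells changed]:
RRRRRRRRR
RRRRRRRRR
RRRRRRRRR
BBBRBRBRR
BBBGRRRRR
BBBRRRRRR
BBBRRRRRR
After op 6 fill(0,6,Y) [48 cells changed]:
YYYYYYYYY
YYYYYYYYY
YYYYYYYYY
BBBYBYBYY
BBBGYYYYY
BBBYYYYYY
BBBYYYYYY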